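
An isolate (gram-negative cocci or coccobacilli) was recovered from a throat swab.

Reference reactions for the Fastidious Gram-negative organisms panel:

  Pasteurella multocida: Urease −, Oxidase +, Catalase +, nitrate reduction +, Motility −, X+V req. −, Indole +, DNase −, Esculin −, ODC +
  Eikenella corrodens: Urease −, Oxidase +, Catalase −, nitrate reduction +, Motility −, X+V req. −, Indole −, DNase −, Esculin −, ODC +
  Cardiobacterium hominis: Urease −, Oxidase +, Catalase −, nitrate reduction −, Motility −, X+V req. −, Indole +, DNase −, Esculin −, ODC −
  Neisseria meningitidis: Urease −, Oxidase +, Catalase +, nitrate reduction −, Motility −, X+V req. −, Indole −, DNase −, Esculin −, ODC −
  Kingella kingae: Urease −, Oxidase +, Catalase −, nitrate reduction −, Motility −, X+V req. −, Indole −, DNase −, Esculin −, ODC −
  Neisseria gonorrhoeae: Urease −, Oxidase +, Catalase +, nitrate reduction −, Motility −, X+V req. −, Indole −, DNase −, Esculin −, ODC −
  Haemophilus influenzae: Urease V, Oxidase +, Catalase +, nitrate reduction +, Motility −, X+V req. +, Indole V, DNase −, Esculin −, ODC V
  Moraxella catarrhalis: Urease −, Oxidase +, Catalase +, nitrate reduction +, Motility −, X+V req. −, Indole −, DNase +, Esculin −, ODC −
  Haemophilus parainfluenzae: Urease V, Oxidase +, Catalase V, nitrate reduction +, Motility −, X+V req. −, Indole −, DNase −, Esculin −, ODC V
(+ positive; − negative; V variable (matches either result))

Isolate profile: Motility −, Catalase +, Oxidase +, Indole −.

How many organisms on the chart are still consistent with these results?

Oxidase +: all 9 remaining candidates are consistent.
Indole −: excludes Pasteurella multocida, Cardiobacterium hominis — 7 left.
Motility −: all 7 remaining candidates are consistent.
Catalase +: excludes Eikenella corrodens, Kingella kingae — 5 left.
Still consistent: Haemophilus influenzae, Haemophilus parainfluenzae, Moraxella catarrhalis, Neisseria gonorrhoeae, Neisseria meningitidis.

5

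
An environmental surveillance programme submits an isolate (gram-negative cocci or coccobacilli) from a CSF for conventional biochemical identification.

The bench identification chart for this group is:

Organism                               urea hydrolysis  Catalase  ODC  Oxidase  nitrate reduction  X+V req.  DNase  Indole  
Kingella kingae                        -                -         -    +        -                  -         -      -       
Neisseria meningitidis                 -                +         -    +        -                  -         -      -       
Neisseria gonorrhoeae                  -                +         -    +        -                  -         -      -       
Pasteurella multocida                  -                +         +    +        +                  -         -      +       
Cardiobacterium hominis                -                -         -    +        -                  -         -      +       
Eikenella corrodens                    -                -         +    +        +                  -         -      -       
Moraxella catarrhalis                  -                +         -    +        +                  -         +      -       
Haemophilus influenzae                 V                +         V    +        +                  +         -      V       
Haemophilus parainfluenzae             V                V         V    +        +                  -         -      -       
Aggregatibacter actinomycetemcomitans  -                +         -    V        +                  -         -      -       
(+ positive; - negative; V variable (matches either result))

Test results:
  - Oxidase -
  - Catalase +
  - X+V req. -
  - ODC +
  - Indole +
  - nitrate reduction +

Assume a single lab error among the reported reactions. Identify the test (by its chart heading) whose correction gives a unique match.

As reported, no row in the chart matches all 6 reactions.
Reversing X+V req. → still no organism matches.
Reversing ODC → still no organism matches.
Reversing Indole → still no organism matches.
Reversing Oxidase (to +) → unique match: Pasteurella multocida.
Reversing Catalase → still no organism matches.
Reversing nitrate reduction → still no organism matches.

Oxidase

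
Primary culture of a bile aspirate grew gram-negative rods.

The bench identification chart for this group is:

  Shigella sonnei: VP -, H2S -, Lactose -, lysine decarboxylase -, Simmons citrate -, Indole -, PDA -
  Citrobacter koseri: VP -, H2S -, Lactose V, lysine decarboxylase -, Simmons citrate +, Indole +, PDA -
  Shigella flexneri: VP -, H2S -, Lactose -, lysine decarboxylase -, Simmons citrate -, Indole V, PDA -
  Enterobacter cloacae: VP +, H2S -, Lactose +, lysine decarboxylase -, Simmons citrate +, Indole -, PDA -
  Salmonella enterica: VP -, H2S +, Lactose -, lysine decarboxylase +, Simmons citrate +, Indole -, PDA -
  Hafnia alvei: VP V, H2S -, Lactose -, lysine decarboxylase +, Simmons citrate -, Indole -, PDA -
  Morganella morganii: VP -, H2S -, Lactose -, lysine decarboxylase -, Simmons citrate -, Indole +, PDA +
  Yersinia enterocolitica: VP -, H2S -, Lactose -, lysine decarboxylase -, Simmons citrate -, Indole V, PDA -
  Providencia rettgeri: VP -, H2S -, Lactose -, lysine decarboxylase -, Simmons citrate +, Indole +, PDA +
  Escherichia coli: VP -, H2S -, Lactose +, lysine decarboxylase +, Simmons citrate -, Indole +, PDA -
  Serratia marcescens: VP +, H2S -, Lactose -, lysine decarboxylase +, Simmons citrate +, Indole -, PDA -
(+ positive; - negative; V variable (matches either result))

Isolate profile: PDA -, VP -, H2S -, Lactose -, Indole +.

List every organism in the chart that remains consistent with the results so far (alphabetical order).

VP -: excludes Enterobacter cloacae, Serratia marcescens — 9 left.
Lactose -: excludes Escherichia coli — 8 left.
PDA -: excludes Morganella morganii, Providencia rettgeri — 6 left.
H2S -: excludes Salmonella enterica — 5 left.
Indole +: excludes Shigella sonnei, Hafnia alvei — 3 left.

Citrobacter koseri, Shigella flexneri, Yersinia enterocolitica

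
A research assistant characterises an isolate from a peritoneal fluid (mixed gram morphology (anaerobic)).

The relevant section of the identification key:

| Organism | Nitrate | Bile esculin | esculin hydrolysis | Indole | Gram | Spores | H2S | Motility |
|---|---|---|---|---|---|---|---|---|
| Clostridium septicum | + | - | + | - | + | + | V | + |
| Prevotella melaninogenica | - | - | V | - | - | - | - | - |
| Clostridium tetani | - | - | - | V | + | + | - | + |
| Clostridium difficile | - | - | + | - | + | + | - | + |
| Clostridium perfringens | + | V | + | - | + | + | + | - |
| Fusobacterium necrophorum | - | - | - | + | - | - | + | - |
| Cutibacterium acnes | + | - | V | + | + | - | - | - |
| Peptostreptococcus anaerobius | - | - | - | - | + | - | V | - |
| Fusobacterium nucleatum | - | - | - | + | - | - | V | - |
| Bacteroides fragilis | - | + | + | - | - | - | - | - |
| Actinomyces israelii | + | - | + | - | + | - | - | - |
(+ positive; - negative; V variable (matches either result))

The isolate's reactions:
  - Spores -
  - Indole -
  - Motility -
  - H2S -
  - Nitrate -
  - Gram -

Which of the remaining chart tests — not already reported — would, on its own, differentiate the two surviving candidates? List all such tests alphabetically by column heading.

Motility -: excludes Clostridium septicum, Clostridium tetani, Clostridium difficile — 8 left.
H2S -: excludes Clostridium perfringens, Fusobacterium necrophorum — 6 left.
Spores -: all 6 remaining candidates are consistent.
Indole -: excludes Cutibacterium acnes, Fusobacterium nucleatum — 4 left.
Nitrate -: excludes Actinomyces israelii — 3 left.
Gram -: excludes Peptostreptococcus anaerobius — 2 left.
Two candidates remain: Bacteroides fragilis and Prevotella melaninogenica.
  Bile esculin: Bacteroides fragilis +, Prevotella melaninogenica - — discriminates.
  esculin hydrolysis: + vs V — variable for at least one, does not separate.

Bile esculin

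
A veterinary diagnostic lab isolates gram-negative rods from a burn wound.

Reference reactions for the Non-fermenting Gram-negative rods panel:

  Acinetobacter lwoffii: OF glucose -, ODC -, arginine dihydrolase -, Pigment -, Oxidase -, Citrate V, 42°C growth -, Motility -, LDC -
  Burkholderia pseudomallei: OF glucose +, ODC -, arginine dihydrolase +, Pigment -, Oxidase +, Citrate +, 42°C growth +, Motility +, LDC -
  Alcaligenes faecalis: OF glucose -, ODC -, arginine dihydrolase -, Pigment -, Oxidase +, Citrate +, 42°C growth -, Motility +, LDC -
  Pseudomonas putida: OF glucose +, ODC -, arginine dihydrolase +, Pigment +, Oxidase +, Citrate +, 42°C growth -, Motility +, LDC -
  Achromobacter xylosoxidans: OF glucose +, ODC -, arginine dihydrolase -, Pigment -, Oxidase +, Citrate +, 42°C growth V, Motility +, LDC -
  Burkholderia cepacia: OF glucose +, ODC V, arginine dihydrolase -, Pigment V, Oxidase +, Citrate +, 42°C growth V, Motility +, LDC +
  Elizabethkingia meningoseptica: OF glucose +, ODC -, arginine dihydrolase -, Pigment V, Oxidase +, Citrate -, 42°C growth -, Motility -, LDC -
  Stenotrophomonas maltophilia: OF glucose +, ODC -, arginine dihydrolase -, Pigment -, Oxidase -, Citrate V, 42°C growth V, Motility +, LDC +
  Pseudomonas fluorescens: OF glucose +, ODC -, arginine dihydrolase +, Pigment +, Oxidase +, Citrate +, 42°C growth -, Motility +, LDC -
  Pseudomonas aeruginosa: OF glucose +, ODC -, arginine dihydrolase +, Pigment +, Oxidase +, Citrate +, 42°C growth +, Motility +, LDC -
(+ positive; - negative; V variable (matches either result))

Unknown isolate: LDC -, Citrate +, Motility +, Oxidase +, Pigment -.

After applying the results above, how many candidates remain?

Motility +: excludes Acinetobacter lwoffii, Elizabethkingia meningoseptica — 8 left.
Citrate +: all 8 remaining candidates are consistent.
Oxidase +: excludes Stenotrophomonas maltophilia — 7 left.
Pigment -: excludes Pseudomonas putida, Pseudomonas fluorescens, Pseudomonas aeruginosa — 4 left.
LDC -: excludes Burkholderia cepacia — 3 left.
Still consistent: Achromobacter xylosoxidans, Alcaligenes faecalis, Burkholderia pseudomallei.

3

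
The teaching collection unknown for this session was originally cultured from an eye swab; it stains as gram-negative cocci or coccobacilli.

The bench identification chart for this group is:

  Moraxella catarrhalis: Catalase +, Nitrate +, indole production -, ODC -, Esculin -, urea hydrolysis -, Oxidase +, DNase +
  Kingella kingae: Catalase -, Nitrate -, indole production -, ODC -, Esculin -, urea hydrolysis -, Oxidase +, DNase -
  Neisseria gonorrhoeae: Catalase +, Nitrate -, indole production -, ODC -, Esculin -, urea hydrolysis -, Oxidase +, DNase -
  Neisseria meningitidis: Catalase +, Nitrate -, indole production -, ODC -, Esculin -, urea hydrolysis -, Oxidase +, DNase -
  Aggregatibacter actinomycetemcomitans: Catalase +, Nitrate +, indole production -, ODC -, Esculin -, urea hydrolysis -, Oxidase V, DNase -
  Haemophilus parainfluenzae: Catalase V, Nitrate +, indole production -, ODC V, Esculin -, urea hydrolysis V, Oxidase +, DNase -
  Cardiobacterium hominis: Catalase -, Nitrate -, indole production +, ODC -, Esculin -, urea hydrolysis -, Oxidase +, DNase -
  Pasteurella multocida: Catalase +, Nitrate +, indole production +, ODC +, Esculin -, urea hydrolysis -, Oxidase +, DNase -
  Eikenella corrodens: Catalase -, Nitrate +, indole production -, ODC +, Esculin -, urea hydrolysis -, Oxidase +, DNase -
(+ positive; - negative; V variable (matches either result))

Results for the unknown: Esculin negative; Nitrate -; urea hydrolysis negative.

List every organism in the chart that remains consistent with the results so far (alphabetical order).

Cardiobacterium hominis, Kingella kingae, Neisseria gonorrhoeae, Neisseria meningitidis

Esculin -: all 9 remaining candidates are consistent.
Nitrate -: excludes 5 organisms — 4 left.
urea hydrolysis -: all 4 remaining candidates are consistent.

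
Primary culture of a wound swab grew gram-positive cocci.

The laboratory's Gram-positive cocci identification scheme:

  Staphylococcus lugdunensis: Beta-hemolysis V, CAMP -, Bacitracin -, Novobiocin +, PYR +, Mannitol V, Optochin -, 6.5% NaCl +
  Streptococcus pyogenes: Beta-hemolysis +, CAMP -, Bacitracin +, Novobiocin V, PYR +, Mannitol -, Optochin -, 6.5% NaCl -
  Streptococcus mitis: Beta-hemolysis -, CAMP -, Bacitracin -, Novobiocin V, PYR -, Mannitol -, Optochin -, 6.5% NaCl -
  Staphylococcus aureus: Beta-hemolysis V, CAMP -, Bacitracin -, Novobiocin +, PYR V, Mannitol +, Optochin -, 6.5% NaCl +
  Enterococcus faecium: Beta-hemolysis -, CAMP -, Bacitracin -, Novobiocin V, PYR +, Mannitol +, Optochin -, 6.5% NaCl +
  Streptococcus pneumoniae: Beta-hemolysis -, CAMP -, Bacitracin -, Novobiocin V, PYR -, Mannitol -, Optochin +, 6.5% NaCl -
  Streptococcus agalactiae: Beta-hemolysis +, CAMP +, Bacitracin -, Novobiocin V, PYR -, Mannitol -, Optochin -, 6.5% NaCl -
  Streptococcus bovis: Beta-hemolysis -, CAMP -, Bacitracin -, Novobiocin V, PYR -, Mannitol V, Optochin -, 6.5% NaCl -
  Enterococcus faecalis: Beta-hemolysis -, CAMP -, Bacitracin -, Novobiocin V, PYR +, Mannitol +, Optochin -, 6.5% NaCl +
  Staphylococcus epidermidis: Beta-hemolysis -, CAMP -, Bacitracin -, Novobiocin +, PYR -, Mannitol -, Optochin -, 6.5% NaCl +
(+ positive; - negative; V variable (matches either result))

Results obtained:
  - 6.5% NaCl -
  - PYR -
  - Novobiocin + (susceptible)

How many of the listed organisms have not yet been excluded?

PYR -: excludes Staphylococcus lugdunensis, Streptococcus pyogenes, Enterococcus faecium, Enterococcus faecalis — 6 left.
Novobiocin +: all 6 remaining candidates are consistent.
6.5% NaCl -: excludes Staphylococcus aureus, Staphylococcus epidermidis — 4 left.
Still consistent: Streptococcus agalactiae, Streptococcus bovis, Streptococcus mitis, Streptococcus pneumoniae.

4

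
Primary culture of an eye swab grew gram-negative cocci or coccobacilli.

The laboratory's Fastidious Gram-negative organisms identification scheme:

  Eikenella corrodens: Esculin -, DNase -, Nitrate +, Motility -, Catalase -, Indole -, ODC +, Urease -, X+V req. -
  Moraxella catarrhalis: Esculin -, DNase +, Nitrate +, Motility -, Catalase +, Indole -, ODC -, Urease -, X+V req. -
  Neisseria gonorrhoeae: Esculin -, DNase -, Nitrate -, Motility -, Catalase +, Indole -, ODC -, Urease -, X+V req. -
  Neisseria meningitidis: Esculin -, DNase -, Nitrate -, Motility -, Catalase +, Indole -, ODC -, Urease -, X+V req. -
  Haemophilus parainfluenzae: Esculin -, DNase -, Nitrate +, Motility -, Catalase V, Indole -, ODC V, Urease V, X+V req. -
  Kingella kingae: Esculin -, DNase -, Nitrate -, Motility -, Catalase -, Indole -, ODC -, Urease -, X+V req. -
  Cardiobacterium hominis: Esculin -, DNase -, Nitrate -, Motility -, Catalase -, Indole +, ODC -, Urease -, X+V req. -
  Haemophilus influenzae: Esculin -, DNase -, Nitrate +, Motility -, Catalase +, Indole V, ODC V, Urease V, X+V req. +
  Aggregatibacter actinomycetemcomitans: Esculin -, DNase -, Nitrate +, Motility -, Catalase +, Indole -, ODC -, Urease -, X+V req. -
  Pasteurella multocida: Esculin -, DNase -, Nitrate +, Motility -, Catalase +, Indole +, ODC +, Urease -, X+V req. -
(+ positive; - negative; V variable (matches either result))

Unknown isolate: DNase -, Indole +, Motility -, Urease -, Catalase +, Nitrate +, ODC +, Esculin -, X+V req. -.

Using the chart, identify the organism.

Nitrate +: excludes Neisseria gonorrhoeae, Neisseria meningitidis, Kingella kingae, Cardiobacterium hominis — 6 left.
X+V req. -: excludes Haemophilus influenzae — 5 left.
Indole +: excludes Eikenella corrodens, Moraxella catarrhalis, Haemophilus parainfluenzae, Aggregatibacter actinomycetemcomitans — 1 left.
Catalase +: the one remaining candidate is consistent.
ODC +: the one remaining candidate is consistent.
DNase -: the one remaining candidate is consistent.
Urease -: the one remaining candidate is consistent.
Motility -: the one remaining candidate is consistent.
Esculin -: the one remaining candidate is consistent.

Pasteurella multocida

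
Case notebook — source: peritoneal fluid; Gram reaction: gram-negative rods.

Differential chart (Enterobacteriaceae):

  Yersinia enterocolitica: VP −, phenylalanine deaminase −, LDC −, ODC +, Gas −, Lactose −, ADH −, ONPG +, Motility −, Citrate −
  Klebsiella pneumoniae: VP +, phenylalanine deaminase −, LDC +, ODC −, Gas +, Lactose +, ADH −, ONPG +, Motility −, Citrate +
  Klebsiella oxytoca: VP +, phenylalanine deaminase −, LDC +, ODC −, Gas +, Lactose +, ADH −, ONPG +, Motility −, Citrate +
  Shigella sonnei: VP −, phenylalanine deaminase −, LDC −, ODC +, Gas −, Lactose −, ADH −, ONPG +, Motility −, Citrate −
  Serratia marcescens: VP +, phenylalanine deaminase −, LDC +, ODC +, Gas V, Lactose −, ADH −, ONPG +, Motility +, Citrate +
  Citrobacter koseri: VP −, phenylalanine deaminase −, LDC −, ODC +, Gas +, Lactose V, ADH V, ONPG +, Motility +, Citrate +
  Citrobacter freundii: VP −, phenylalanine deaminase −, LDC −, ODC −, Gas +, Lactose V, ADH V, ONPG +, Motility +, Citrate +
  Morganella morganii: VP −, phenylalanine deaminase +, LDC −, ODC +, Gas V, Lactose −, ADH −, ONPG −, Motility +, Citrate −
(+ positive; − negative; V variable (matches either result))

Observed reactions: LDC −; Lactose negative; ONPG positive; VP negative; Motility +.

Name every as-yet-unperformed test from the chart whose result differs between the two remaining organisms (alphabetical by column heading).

ODC

VP −: excludes Klebsiella pneumoniae, Klebsiella oxytoca, Serratia marcescens — 5 left.
LDC −: all 5 remaining candidates are consistent.
Lactose −: all 5 remaining candidates are consistent.
ONPG +: excludes Morganella morganii — 4 left.
Motility +: excludes Yersinia enterocolitica, Shigella sonnei — 2 left.
Two candidates remain: Citrobacter freundii and Citrobacter koseri.
  phenylalanine deaminase: − vs − — same for both, does not separate.
  ODC: Citrobacter freundii −, Citrobacter koseri + — discriminates.
  Gas: + vs + — same for both, does not separate.
  ADH: V vs V — variable for at least one, does not separate.
  Citrate: + vs + — same for both, does not separate.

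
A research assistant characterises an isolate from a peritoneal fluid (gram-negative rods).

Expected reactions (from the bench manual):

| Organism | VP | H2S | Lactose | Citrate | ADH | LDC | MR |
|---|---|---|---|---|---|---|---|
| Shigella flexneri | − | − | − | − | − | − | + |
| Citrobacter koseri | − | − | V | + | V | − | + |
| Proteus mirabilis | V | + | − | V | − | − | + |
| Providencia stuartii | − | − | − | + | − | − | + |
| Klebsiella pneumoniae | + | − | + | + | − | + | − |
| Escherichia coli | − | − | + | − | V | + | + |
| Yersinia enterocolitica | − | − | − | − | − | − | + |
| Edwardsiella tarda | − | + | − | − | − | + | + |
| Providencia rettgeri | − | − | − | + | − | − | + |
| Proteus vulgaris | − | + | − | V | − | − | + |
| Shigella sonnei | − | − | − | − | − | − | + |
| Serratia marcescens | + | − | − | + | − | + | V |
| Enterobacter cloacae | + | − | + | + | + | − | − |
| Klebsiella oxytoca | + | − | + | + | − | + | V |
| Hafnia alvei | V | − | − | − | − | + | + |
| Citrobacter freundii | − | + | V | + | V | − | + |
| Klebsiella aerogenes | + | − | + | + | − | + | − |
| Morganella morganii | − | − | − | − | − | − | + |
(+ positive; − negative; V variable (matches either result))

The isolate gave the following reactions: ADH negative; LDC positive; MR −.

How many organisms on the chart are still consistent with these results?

4

LDC +: excludes 11 organisms — 7 left.
ADH −: all 7 remaining candidates are consistent.
MR −: excludes Escherichia coli, Edwardsiella tarda, Hafnia alvei — 4 left.
Still consistent: Klebsiella aerogenes, Klebsiella oxytoca, Klebsiella pneumoniae, Serratia marcescens.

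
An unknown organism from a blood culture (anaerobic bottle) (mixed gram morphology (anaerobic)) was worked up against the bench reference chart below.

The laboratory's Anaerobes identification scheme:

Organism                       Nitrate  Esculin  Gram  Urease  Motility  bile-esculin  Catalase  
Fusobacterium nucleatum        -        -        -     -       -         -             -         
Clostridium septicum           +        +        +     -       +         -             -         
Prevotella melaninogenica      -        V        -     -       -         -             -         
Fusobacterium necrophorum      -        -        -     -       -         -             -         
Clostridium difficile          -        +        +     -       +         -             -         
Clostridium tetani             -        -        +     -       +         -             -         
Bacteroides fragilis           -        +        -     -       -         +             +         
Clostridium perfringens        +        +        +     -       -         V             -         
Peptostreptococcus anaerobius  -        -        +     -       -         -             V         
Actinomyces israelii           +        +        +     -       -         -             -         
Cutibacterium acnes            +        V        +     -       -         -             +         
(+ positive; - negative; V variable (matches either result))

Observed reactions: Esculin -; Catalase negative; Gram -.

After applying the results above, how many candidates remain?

3

Catalase -: excludes Bacteroides fragilis, Cutibacterium acnes — 9 left.
Gram -: excludes 6 organisms — 3 left.
Esculin -: all 3 remaining candidates are consistent.
Still consistent: Fusobacterium necrophorum, Fusobacterium nucleatum, Prevotella melaninogenica.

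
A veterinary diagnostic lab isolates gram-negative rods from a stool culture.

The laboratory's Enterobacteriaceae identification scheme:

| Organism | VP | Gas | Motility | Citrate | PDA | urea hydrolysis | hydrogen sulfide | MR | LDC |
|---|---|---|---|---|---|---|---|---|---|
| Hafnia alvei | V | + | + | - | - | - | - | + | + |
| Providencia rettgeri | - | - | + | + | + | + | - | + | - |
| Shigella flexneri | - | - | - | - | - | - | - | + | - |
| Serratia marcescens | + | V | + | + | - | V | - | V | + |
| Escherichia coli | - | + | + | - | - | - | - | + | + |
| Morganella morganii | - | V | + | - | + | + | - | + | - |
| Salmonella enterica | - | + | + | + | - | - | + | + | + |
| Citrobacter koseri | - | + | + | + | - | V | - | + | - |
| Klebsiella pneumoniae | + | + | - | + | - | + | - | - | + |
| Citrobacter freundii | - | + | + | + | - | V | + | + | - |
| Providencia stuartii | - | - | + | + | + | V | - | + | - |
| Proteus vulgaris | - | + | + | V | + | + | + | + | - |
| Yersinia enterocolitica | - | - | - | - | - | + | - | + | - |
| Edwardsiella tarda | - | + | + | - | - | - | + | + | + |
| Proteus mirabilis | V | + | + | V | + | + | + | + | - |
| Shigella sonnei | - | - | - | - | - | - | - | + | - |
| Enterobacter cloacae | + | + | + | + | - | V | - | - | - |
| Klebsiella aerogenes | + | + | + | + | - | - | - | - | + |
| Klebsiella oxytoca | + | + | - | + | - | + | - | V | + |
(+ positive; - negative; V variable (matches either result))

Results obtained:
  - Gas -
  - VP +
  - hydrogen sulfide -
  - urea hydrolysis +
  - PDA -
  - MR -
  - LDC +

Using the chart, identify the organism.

Serratia marcescens

Gas -: excludes 12 organisms — 7 left.
urea hydrolysis +: excludes Shigella flexneri, Shigella sonnei — 5 left.
LDC +: excludes Providencia rettgeri, Morganella morganii, Providencia stuartii, Yersinia enterocolitica — 1 left.
VP +: the one remaining candidate is consistent.
MR -: the one remaining candidate is consistent.
hydrogen sulfide -: the one remaining candidate is consistent.
PDA -: the one remaining candidate is consistent.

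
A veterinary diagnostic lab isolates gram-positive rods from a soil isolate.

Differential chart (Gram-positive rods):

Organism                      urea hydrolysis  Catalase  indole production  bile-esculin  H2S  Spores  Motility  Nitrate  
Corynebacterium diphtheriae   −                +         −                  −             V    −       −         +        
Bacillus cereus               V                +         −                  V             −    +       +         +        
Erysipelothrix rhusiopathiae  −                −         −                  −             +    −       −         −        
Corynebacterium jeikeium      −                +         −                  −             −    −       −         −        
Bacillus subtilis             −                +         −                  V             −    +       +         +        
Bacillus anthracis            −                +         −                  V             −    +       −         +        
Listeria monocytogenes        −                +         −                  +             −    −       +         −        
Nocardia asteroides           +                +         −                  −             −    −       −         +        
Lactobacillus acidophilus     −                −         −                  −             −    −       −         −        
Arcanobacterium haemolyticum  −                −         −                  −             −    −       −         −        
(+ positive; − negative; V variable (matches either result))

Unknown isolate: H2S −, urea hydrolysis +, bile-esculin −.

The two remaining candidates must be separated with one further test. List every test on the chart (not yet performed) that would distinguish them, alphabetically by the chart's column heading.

Motility, Spores

H2S −: excludes Erysipelothrix rhusiopathiae — 9 left.
urea hydrolysis +: excludes 7 organisms — 2 left.
bile-esculin −: all 2 remaining candidates are consistent.
Two candidates remain: Bacillus cereus and Nocardia asteroides.
  Catalase: + vs + — same for both, does not separate.
  indole production: − vs − — same for both, does not separate.
  Spores: Bacillus cereus +, Nocardia asteroides − — discriminates.
  Motility: Bacillus cereus +, Nocardia asteroides − — discriminates.
  Nitrate: + vs + — same for both, does not separate.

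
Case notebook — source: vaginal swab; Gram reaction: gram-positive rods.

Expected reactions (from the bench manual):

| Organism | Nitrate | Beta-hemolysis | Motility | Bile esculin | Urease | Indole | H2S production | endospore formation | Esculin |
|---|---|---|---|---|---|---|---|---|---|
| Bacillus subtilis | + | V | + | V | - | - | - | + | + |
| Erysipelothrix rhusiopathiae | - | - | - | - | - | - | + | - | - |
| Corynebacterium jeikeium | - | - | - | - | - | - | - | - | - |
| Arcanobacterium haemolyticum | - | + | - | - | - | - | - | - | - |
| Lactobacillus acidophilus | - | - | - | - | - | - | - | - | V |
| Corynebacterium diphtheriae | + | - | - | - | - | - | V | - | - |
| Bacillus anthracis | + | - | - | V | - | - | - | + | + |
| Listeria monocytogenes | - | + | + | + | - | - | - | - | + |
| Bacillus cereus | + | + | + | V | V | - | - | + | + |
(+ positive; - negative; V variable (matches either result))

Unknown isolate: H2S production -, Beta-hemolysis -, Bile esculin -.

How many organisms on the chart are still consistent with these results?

H2S production -: excludes Erysipelothrix rhusiopathiae — 8 left.
Bile esculin -: excludes Listeria monocytogenes — 7 left.
Beta-hemolysis -: excludes Arcanobacterium haemolyticum, Bacillus cereus — 5 left.
Still consistent: Bacillus anthracis, Bacillus subtilis, Corynebacterium diphtheriae, Corynebacterium jeikeium, Lactobacillus acidophilus.

5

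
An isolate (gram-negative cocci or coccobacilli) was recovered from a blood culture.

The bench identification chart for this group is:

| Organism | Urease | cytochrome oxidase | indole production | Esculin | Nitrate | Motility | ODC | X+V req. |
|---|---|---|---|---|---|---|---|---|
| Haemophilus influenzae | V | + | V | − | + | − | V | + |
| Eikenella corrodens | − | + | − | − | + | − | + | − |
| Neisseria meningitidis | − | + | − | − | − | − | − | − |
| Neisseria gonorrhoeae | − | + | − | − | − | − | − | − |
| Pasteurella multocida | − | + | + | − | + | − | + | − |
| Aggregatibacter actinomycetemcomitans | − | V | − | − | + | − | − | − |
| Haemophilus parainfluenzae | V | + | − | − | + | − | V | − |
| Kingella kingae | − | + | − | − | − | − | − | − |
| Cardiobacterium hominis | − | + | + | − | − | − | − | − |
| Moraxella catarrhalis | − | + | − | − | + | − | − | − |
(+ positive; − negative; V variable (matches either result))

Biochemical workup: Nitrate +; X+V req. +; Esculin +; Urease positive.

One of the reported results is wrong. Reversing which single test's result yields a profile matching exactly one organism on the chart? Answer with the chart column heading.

Esculin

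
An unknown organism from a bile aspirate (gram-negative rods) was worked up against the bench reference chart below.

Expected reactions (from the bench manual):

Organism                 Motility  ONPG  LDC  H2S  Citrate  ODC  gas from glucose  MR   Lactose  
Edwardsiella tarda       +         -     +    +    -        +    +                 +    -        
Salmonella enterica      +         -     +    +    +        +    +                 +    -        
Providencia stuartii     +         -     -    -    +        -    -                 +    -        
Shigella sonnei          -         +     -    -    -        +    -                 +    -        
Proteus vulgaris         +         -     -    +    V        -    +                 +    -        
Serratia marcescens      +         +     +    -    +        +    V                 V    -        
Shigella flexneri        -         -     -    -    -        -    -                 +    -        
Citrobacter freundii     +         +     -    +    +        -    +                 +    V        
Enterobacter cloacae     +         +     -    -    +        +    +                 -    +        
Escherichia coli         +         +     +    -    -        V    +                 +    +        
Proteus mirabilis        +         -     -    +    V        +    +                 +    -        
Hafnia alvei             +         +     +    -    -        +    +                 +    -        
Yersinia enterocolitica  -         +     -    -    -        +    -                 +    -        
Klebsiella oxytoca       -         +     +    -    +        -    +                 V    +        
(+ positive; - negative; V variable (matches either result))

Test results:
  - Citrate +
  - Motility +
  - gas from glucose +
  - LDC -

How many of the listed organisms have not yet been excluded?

gas from glucose +: excludes Providencia stuartii, Shigella sonnei, Shigella flexneri, Yersinia enterocolitica — 10 left.
LDC -: excludes 6 organisms — 4 left.
Citrate +: all 4 remaining candidates are consistent.
Motility +: all 4 remaining candidates are consistent.
Still consistent: Citrobacter freundii, Enterobacter cloacae, Proteus mirabilis, Proteus vulgaris.

4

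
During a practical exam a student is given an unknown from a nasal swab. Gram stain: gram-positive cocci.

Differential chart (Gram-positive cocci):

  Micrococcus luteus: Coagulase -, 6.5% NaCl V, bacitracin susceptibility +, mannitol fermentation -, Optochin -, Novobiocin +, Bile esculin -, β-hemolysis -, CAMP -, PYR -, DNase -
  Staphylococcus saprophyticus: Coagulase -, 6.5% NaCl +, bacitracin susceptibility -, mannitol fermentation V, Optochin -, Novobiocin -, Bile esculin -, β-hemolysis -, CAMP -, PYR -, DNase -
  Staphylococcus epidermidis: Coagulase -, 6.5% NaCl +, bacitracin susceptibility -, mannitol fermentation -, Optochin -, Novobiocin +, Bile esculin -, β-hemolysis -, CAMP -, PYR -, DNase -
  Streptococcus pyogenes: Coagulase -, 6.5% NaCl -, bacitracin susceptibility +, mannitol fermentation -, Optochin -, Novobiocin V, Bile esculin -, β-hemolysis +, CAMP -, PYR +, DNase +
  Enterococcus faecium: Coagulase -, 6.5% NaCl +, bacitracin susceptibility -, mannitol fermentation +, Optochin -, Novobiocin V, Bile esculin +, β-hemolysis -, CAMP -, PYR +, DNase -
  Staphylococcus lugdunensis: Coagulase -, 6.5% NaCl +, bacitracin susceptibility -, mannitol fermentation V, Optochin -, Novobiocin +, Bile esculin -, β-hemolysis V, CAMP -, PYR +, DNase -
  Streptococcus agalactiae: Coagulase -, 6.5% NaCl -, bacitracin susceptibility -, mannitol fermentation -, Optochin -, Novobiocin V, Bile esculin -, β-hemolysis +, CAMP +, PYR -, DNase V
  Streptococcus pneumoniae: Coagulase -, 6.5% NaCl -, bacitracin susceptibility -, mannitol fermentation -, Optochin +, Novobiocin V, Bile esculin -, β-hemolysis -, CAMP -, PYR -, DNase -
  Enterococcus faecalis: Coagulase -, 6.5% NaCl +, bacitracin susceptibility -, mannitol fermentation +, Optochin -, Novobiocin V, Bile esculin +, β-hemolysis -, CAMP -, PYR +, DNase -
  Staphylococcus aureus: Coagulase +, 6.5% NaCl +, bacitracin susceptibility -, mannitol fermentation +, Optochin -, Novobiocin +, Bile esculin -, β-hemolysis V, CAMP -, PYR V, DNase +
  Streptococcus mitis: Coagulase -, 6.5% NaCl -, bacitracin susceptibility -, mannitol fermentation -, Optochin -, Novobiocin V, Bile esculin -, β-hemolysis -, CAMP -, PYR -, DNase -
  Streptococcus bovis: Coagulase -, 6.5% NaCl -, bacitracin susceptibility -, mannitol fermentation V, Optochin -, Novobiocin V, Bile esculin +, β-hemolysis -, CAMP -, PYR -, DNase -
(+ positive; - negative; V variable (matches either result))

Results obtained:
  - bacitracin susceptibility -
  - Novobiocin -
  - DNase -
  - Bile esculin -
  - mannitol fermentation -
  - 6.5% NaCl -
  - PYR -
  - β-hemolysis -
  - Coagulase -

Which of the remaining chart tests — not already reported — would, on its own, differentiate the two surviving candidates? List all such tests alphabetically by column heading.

Optochin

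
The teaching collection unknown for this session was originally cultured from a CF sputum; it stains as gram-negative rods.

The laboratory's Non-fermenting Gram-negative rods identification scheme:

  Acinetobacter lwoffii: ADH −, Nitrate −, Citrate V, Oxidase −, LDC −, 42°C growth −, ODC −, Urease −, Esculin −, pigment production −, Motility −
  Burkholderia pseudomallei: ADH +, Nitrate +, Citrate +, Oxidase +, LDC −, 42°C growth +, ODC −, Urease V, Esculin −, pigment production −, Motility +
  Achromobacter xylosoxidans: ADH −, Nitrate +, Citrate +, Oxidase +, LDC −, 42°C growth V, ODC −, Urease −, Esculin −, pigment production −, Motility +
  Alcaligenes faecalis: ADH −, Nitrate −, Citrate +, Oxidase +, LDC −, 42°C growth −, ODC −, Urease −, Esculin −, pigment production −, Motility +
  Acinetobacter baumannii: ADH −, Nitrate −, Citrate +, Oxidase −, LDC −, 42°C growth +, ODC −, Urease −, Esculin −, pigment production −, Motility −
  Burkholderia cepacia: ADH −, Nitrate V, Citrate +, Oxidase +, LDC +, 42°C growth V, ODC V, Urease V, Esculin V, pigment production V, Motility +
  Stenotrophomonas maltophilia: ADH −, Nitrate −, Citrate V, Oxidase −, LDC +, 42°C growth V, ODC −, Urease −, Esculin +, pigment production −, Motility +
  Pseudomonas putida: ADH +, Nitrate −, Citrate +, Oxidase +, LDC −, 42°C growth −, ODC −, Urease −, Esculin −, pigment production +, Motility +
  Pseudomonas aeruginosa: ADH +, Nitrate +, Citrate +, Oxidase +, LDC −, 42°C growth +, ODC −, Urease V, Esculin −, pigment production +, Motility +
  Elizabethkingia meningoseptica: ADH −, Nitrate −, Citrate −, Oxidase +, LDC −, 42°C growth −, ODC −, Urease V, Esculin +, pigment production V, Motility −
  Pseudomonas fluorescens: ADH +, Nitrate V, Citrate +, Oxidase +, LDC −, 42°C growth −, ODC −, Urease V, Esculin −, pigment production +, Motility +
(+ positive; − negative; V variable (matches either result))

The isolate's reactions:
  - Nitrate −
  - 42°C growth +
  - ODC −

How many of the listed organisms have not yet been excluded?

42°C growth +: excludes 5 organisms — 6 left.
Nitrate −: excludes Burkholderia pseudomallei, Achromobacter xylosoxidans, Pseudomonas aeruginosa — 3 left.
ODC −: all 3 remaining candidates are consistent.
Still consistent: Acinetobacter baumannii, Burkholderia cepacia, Stenotrophomonas maltophilia.

3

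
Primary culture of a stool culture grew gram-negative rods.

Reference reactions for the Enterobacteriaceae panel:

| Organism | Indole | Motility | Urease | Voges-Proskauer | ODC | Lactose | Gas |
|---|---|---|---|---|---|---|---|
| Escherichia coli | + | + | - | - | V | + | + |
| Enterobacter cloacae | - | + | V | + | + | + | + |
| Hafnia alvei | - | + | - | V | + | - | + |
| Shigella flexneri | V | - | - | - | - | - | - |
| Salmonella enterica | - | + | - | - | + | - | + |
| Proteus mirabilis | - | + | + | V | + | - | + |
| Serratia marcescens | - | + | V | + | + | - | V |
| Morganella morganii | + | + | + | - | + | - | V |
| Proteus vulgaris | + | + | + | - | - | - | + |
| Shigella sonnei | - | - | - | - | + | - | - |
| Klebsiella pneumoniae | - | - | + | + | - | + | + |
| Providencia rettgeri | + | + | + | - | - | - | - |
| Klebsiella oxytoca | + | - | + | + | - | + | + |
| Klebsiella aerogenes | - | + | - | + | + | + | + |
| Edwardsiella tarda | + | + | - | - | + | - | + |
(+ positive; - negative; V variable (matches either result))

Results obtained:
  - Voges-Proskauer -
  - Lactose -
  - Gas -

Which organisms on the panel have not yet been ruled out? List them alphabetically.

Morganella morganii, Providencia rettgeri, Shigella flexneri, Shigella sonnei

Gas -: excludes 10 organisms — 5 left.
Voges-Proskauer -: excludes Serratia marcescens — 4 left.
Lactose -: all 4 remaining candidates are consistent.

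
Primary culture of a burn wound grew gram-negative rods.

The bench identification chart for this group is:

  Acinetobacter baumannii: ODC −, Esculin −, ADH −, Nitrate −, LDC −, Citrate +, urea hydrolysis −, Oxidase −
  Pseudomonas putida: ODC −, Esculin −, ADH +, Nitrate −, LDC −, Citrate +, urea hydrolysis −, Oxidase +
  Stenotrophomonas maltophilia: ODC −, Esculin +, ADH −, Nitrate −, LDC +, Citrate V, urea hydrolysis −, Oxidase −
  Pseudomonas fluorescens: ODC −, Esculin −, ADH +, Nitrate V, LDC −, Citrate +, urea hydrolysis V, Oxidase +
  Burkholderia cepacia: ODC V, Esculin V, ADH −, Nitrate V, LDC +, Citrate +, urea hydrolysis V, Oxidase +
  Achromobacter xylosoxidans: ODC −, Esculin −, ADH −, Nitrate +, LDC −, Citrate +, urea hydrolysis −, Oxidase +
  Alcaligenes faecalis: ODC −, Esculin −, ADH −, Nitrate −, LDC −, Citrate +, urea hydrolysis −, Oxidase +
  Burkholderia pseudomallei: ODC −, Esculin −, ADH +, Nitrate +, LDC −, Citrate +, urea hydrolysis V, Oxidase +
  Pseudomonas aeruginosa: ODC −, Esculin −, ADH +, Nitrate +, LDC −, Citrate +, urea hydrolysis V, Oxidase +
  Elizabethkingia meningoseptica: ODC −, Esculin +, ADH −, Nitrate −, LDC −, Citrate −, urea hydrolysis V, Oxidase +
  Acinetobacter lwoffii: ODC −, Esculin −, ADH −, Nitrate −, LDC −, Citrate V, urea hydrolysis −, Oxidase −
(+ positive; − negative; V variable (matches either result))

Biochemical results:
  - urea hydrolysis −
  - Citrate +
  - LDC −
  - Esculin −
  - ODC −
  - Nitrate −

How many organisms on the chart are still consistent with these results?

urea hydrolysis −: all 11 remaining candidates are consistent.
Esculin −: excludes Stenotrophomonas maltophilia, Elizabethkingia meningoseptica — 9 left.
Citrate +: all 9 remaining candidates are consistent.
ODC −: all 9 remaining candidates are consistent.
LDC −: excludes Burkholderia cepacia — 8 left.
Nitrate −: excludes Achromobacter xylosoxidans, Burkholderia pseudomallei, Pseudomonas aeruginosa — 5 left.
Still consistent: Acinetobacter baumannii, Acinetobacter lwoffii, Alcaligenes faecalis, Pseudomonas fluorescens, Pseudomonas putida.

5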